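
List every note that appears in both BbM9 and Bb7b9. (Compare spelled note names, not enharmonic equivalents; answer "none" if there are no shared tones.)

Bb, D, F

BbM9: Bb D F A C
Bb7b9: Bb D F Ab Cb
Common to both → Bb, D, F.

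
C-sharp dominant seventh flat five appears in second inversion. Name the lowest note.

G

C-sharp dominant seventh flat five in root position is C-sharp–E-sharp–G–B.
Second inversion places the fifth in the bass, which is G.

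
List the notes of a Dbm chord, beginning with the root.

Dbm: minor triad on Db.
- root: Db
- minor 3rd: Fb
- perfect 5th: Ab

Db, Fb, Ab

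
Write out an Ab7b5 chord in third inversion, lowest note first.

In root position, Ab7b5 is A♭–C–E𝄫–G♭.
Third inversion puts the seventh (G♭) in the bass.

G♭, A♭, C, E𝄫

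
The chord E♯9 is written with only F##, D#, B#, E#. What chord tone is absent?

The full E♯9 chord is E#, G##, B#, D#, F##.
Comparing with the voicing, the major 3rd (3rd) — G## — is absent.

G##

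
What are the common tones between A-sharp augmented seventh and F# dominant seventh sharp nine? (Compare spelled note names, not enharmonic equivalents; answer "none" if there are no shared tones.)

A-sharp

A-sharp augmented seventh = A-sharp, C-double-sharp, E-double-sharp, G-sharp.
F# dominant seventh sharp nine = F-sharp, A-sharp, C-sharp, E, G-double-sharp.
Shared: A-sharp.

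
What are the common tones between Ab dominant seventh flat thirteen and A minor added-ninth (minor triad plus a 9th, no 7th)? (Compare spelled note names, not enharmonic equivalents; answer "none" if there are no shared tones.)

C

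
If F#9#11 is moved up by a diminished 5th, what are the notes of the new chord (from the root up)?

Transposed root: F# → C (diminished 5th up). So we spell C dominant ninth sharp eleven:
root → C
3rd (major 3rd) → E
5th (perfect 5th) → G
7th (minor 7th) → Bb
9th (major 9th) → D
11th (augmented 11th) → F#

C E G Bb D F#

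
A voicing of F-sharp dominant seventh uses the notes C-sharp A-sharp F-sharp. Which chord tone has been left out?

F-sharp dominant seventh = F-sharp, A-sharp, C-sharp, E. The voicing lacks the 7th (minor 7th), E.

E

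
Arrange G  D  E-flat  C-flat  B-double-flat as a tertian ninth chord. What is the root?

Stacking in thirds gives C-flat – E-flat – G – B-double-flat – D, so C-flat is the root — C-flat dominant seventh sharp nine sharp five.

C-flat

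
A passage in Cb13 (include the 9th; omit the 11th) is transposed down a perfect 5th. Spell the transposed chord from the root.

Fb  Ab  Cb  Ebb  Gb  Db

Transposed root: Cb → Fb (perfect 5th down). So we spell Fb dominant thirteenth:
Fb — root
Ab — major 3rd
Cb — perfect 5th
Ebb — minor 7th
Gb — major 9th
Db — major 13th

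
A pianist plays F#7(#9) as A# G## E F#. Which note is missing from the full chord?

C#

The full F#7(#9) chord is F#, A#, C#, E, G##.
Comparing with the voicing, the perfect 5th (5th) — C# — is absent.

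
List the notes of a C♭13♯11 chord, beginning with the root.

C♭13♯11 is a dominant thirteenth sharp eleven built on Cb.
Cb — root
Eb — major 3rd
Gb — perfect 5th
Bbb — minor 7th
Db — major 9th
F — augmented 11th
Ab — major 13th

Cb – Eb – Gb – Bbb – Db – F – Ab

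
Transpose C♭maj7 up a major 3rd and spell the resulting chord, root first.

E♭, G, B♭, D

C♭ up a major 3rd → E♭. New chord: E♭ major seventh.
Root: E♭
Major 3rd (3rd): G
Perfect 5th (5th): B♭
Major 7th (7th): D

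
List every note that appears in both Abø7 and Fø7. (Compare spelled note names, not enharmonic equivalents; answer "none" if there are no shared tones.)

Ab, Cb

Abø7 = Ab, Cb, Ebb, Gb.
Fø7 = F, Ab, Cb, Eb.
Shared: Ab, Cb.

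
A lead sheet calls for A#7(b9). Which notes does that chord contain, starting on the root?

A#  C##  E#  G#  B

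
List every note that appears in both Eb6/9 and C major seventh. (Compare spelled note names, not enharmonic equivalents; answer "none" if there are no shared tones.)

Eb6/9 = Eb, G, Bb, C, F.
C major seventh = C, E, G, B.
Shared: G, C.

G, C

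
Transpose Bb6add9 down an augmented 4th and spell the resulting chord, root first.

Fb – Ab – Cb – Db – Gb

Transposed root: Bb → Fb (augmented 4th down). So we spell Fb six-nine:
root → Fb
3rd (major 3rd) → Ab
5th (perfect 5th) → Cb
6th (major 6th) → Db
9th (major 9th) → Gb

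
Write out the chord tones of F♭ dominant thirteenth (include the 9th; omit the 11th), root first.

Fb Ab Cb Ebb Gb Db

F♭ dominant thirteenth: dominant thirteenth on Fb.
- root: Fb
- major 3rd: Ab
- perfect 5th: Cb
- minor 7th: Ebb
- major 9th: Gb
- major 13th: Db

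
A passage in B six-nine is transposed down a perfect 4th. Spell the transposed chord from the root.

F# A# C# D# G#

B down a perfect 4th → F#. New chord: F# six-nine.
Root: F#
Major 3rd (3rd): A#
Perfect 5th (5th): C#
Major 6th (6th): D#
Major 9th (9th): G#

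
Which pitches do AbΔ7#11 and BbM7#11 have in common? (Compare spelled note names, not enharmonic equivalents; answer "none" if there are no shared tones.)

AbΔ7#11: Ab C Eb G D
BbM7#11: Bb D F A E
Common to both → D.

D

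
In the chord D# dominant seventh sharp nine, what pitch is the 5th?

A-sharp

Root of D# dominant seventh sharp nine = D-sharp. The 5th is a perfect 5th: D-sharp up a perfect 5th → A-sharp.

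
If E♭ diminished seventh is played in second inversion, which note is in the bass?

E♭ diminished seventh in root position is Eb–Gb–Bbb–Dbb.
Second inversion places the fifth in the bass, which is Bbb.

Bbb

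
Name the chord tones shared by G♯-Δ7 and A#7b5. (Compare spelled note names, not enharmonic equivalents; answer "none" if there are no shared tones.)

G♯-Δ7: G# B D# F##
A#7b5: A# C## E G#
Common to both → G#.

G#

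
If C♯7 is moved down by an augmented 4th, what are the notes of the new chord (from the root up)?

Transposed root: C# → G (augmented 4th down). So we spell G dominant seventh:
root → G
3rd (major 3rd) → B
5th (perfect 5th) → D
7th (minor 7th) → F

G  B  D  F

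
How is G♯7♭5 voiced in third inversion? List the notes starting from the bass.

F#  G#  B#  D

G♯7♭5 = G#–B#–D–F#; third inversion → seventh (F#) lowest.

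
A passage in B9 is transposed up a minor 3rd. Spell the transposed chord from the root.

B up a minor 3rd → D. New chord: D dominant ninth.
Root: D
Major 3rd (3rd): F#
Perfect 5th (5th): A
Minor 7th (7th): C
Major 9th (9th): E

D, F#, A, C, E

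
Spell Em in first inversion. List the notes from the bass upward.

In root position, Em is E–G–B.
First inversion puts the third (G) in the bass.

G B E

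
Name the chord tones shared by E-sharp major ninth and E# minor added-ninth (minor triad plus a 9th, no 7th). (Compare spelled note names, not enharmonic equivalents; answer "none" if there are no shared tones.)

E-sharp B-sharp F-double-sharp

E-sharp major ninth = E-sharp, G-double-sharp, B-sharp, D-double-sharp, F-double-sharp.
E# minor added-ninth = E-sharp, G-sharp, B-sharp, F-double-sharp.
Shared: E-sharp, B-sharp, F-double-sharp.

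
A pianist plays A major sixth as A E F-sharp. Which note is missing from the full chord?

C-sharp

The full A major sixth chord is A, C-sharp, E, F-sharp.
Comparing with the voicing, the major 3rd (3rd) — C-sharp — is absent.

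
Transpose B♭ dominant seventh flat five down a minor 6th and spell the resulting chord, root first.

D – F-sharp – A-flat – C

A minor 6th down from B-flat is D, so the new chord is D dominant seventh flat five.
D — root
F-sharp — major 3rd
A-flat — diminished 5th
C — minor 7th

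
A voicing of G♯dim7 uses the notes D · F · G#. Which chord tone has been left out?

B

G♯dim7 = G#, B, D, F. The voicing lacks the 3rd (minor 3rd), B.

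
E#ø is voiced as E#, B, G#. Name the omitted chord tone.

E#ø = E#, G#, B, D#. The voicing lacks the 7th (minor 7th), D#.

D#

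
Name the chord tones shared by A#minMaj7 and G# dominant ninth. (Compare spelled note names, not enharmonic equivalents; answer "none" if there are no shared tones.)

A#minMaj7: A♯ C♯ E♯ G𝄪
G# dominant ninth: G♯ B♯ D♯ F♯ A♯
Common to both → A♯.

A♯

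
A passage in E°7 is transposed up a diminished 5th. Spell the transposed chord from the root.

Bb, Db, Fb, Abb

E up a diminished 5th → Bb. New chord: Bb diminished seventh.
Root: Bb
Minor 3rd (3rd): Db
Diminished 5th (5th): Fb
Diminished 7th (7th): Abb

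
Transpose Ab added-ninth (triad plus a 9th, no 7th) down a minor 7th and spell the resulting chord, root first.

Ab down a minor 7th → Bb. New chord: Bb added-ninth.
Root: Bb
Major 3rd (3rd): D
Perfect 5th (5th): F
Major 9th (9th): C

Bb – D – F – C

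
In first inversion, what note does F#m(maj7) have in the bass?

A

F#m(maj7) = F#–A–C#–E#. First inversion → third in the bass = A.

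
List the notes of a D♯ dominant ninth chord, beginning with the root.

D♯ dominant ninth: dominant ninth on D-sharp.
- root: D-sharp
- major 3rd: F-double-sharp
- perfect 5th: A-sharp
- minor 7th: C-sharp
- major 9th: E-sharp

D-sharp – F-double-sharp – A-sharp – C-sharp – E-sharp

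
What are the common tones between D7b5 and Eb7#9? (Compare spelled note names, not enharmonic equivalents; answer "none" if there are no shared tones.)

F♯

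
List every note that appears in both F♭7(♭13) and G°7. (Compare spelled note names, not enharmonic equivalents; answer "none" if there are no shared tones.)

Fb

F♭7(♭13) = Fb, Ab, Cb, Ebb, Dbb.
G°7 = G, Bb, Db, Fb.
Shared: Fb.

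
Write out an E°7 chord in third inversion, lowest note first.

E°7 = E–G–Bb–Db; third inversion → seventh (Db) lowest.

Db, E, G, Bb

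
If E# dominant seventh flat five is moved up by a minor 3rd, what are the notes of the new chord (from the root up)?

E# up a minor 3rd → G#. New chord: G# dominant seventh flat five.
root → G#
3rd (major 3rd) → B#
5th (diminished 5th) → D
7th (minor 7th) → F#

G#, B#, D, F#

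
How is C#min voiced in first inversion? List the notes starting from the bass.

E  G#  C#

C#min = C#–E–G#; first inversion → third (E) lowest.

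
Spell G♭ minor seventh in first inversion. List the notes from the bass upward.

B-double-flat  D-flat  F-flat  G-flat

In root position, G♭ minor seventh is G-flat–B-double-flat–D-flat–F-flat.
First inversion puts the third (B-double-flat) in the bass.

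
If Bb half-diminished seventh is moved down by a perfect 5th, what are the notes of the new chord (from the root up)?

E♭ G♭ B𝄫 D♭

Transposed root: B♭ → E♭ (perfect 5th down). So we spell E♭ half-diminished seventh:
- root: E♭
- minor 3rd: G♭
- diminished 5th: B𝄫
- minor 7th: D♭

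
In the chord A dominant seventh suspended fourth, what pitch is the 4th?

D

A dominant seventh suspended fourth is built on A; its 4th is a perfect 4th above the root.
A fourth above A uses the letter D, and the perfect 4th above A is D.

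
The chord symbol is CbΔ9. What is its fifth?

CbΔ9 is built on Cb; its 5th is a perfect 5th above the root.
A fifth above C uses the letter G, and the perfect 5th above Cb is Gb.

Gb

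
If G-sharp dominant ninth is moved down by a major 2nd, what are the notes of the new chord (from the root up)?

F#, A#, C#, E, G#

Transposed root: G# → F# (major 2nd down). So we spell F# dominant ninth:
F# — root
A# — major 3rd
C# — perfect 5th
E — minor 7th
G# — major 9th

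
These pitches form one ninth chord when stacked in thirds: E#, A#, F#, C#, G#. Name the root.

F#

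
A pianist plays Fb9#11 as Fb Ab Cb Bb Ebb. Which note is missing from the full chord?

Fb9#11 = Fb, Ab, Cb, Ebb, Gb, Bb. The voicing lacks the 9th (major 9th), Gb.

Gb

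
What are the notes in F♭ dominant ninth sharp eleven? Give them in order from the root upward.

F♭ dominant ninth sharp eleven is a dominant ninth sharp eleven built on F♭.
- root: F♭
- major 3rd: A♭
- perfect 5th: C♭
- minor 7th: E𝄫
- major 9th: G♭
- augmented 11th: B♭

F♭, A♭, C♭, E𝄫, G♭, B♭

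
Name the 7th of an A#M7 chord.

G##

Root of A#M7 = A#. The 7th is a major 7th: A# up a major 7th → G##.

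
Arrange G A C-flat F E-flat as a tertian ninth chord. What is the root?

F

Arranged so that each adjacent pair is a third by letter name: F – A – C-flat – E-flat – G.
The bottom of that stack, F, is the root (this is F dominant ninth flat five).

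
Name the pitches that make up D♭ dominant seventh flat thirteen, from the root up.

D-flat, F, A-flat, C-flat, B-double-flat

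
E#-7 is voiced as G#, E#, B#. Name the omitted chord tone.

D#

E#-7 = E#, G#, B#, D#. The voicing lacks the 7th (minor 7th), D#.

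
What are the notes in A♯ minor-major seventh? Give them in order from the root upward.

A-sharp, C-sharp, E-sharp, G-double-sharp

A♯ minor-major seventh is a minor-major seventh built on A-sharp.
Root: A-sharp
Minor 3rd (3rd): C-sharp
Perfect 5th (5th): E-sharp
Major 7th (7th): G-double-sharp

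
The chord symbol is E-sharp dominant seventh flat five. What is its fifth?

B

Root of E-sharp dominant seventh flat five = E#. The 5th is a diminished 5th: E# up a diminished 5th → B.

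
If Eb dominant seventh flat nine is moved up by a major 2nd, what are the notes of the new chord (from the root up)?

F A C Eb Gb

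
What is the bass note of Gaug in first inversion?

B

Gaug in root position is G–B–D#.
First inversion places the third in the bass, which is B.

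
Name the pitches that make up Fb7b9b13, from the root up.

Fb – Ab – Cb – Ebb – Gbb – Dbb

Root Fb, quality dominant seventh flat nine flat thirteen:
- root: Fb
- major 3rd: Ab
- perfect 5th: Cb
- minor 7th: Ebb
- minor 9th: Gbb
- minor 13th: Dbb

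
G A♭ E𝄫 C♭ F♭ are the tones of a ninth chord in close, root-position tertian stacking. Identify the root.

Stacking in thirds gives F♭ – A♭ – C♭ – E𝄫 – G, so F♭ is the root — F♭ dominant seventh sharp nine.

F♭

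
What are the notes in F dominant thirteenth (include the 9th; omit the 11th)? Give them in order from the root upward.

F – A – C – Eb – G – D

F dominant thirteenth: dominant thirteenth on F.
F — root
A — major 3rd
C — perfect 5th
Eb — minor 7th
G — major 9th
D — major 13th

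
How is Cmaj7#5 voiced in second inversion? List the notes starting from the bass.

G#, B, C, E

Cmaj7#5 = C–E–G#–B; second inversion → fifth (G#) lowest.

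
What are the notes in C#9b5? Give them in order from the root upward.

C#9b5: dominant ninth flat five on C♯.
Root: C♯
Major 3rd (3rd): E♯
Diminished 5th (5th): G
Minor 7th (7th): B
Major 9th (9th): D♯

C♯, E♯, G, B, D♯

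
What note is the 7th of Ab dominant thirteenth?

Ab dominant thirteenth is built on A-flat; its 7th is a minor 7th above the root.
A seventh above A uses the letter G, and the minor 7th above A-flat is G-flat.

G-flat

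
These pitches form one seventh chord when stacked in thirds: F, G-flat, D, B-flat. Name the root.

G-flat

Arranged so that each adjacent pair is a third by letter name: G-flat – B-flat – D – F.
The bottom of that stack, G-flat, is the root (this is G-flat augmented major seventh).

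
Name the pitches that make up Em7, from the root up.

Em7: minor seventh on E.
Root: E
Minor 3rd (3rd): G
Perfect 5th (5th): B
Minor 7th (7th): D

E G B D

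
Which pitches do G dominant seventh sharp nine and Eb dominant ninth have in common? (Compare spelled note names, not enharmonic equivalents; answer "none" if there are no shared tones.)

G – F

G dominant seventh sharp nine: G B D F A#
Eb dominant ninth: Eb G Bb Db F
Common to both → G, F.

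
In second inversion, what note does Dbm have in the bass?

Dbm in root position is Db–Fb–Ab.
Second inversion places the fifth in the bass, which is Ab.

Ab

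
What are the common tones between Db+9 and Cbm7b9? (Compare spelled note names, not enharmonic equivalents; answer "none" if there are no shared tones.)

Db+9: Db F A Cb Eb
Cbm7b9: Cb Ebb Gb Bbb Dbb
Common to both → Cb.

Cb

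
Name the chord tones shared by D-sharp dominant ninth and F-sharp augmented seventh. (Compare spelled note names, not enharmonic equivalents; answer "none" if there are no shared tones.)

D-sharp dominant ninth = D-sharp, F-double-sharp, A-sharp, C-sharp, E-sharp.
F-sharp augmented seventh = F-sharp, A-sharp, C-double-sharp, E.
Shared: A-sharp.

A-sharp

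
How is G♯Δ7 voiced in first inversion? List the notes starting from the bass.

G♯Δ7 = G#–B#–D#–F##; first inversion → third (B#) lowest.

B#  D#  F##  G#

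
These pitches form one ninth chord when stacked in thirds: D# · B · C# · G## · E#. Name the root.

C#

Stacking in thirds gives C# – E# – G## – B – D#, so C# is the root — C# dominant ninth sharp five.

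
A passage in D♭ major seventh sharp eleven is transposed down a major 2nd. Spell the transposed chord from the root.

A major 2nd down from D-flat is C-flat, so the new chord is C-flat major seventh sharp eleven.
Root: C-flat
Major 3rd (3rd): E-flat
Perfect 5th (5th): G-flat
Major 7th (7th): B-flat
Augmented 11th (11th): F

C-flat, E-flat, G-flat, B-flat, F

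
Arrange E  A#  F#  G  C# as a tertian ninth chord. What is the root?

Arranged so that each adjacent pair is a third by letter name: F# – A# – C# – E – G.
The bottom of that stack, F#, is the root (this is F# dominant seventh flat nine).

F#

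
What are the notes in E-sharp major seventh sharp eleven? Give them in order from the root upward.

E-sharp – G-double-sharp – B-sharp – D-double-sharp – A-double-sharp

E-sharp major seventh sharp eleven is a major seventh sharp eleven built on E-sharp.
E-sharp — root
G-double-sharp — major 3rd
B-sharp — perfect 5th
D-double-sharp — major 7th
A-double-sharp — augmented 11th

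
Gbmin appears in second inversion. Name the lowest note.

Gbmin in root position is Gb–Bbb–Db.
Second inversion places the fifth in the bass, which is Db.

Db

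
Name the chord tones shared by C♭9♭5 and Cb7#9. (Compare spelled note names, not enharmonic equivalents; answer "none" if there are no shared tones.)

Cb – Eb – Bbb

C♭9♭5 = Cb, Eb, Gbb, Bbb, Db.
Cb7#9 = Cb, Eb, Gb, Bbb, D.
Shared: Cb, Eb, Bbb.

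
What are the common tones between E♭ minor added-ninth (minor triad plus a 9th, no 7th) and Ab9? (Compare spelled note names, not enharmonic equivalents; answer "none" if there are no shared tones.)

Eb – Gb – Bb

E♭ minor added-ninth: Eb Gb Bb F
Ab9: Ab C Eb Gb Bb
Common to both → Eb, Gb, Bb.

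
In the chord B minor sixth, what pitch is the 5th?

B minor sixth is built on B; its 5th is a perfect 5th above the root.
A fifth above B uses the letter F, and the perfect 5th above B is F-sharp.

F-sharp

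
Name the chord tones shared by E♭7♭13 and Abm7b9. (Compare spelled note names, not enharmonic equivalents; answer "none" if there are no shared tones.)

Eb Cb

E♭7♭13 = Eb, G, Bb, Db, Cb.
Abm7b9 = Ab, Cb, Eb, Gb, Bbb.
Shared: Eb, Cb.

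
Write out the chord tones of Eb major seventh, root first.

Eb major seventh is a major seventh built on Eb.
Eb — root
G — major 3rd
Bb — perfect 5th
D — major 7th

Eb, G, Bb, D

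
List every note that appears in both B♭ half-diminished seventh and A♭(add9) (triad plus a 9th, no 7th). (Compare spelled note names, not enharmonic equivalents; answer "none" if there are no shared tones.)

B♭, A♭

B♭ half-diminished seventh = B♭, D♭, F♭, A♭.
A♭(add9) = A♭, C, E♭, B♭.
Shared: B♭, A♭.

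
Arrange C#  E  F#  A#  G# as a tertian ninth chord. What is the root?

F#

Stacking in thirds gives F# – A# – C# – E – G#, so F# is the root — F# dominant ninth.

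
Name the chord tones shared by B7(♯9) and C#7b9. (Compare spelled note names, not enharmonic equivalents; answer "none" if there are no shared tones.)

B7(♯9) = B, D#, F#, A, C##.
C#7b9 = C#, E#, G#, B, D.
Shared: B.

B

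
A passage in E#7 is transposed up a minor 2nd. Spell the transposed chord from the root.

Transposed root: E# → F# (minor 2nd up). So we spell F# dominant seventh:
root → F#
3rd (major 3rd) → A#
5th (perfect 5th) → C#
7th (minor 7th) → E

F#, A#, C#, E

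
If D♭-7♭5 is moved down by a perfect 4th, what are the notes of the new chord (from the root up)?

Transposed root: Db → Ab (perfect 4th down). So we spell Ab half-diminished seventh:
root → Ab
3rd (minor 3rd) → Cb
5th (diminished 5th) → Ebb
7th (minor 7th) → Gb

Ab – Cb – Ebb – Gb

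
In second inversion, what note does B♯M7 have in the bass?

F𝄪

B♯M7 = B♯–D𝄪–F𝄪–A𝄪. Second inversion → fifth in the bass = F𝄪.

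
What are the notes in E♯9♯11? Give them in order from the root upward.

E#, G##, B#, D#, F##, A##

Root E#, quality dominant ninth sharp eleven:
E# — root
G## — major 3rd
B# — perfect 5th
D# — minor 7th
F## — major 9th
A## — augmented 11th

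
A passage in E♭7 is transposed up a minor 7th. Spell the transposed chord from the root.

Db, F, Ab, Cb

Eb up a minor 7th → Db. New chord: Db dominant seventh.
Root: Db
Major 3rd (3rd): F
Perfect 5th (5th): Ab
Minor 7th (7th): Cb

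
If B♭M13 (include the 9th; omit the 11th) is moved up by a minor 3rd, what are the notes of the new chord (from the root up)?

Transposed root: Bb → Db (minor 3rd up). So we spell Db major thirteenth:
Root: Db
Major 3rd (3rd): F
Perfect 5th (5th): Ab
Major 7th (7th): C
Major 9th (9th): Eb
Major 13th (13th): Bb

Db F Ab C Eb Bb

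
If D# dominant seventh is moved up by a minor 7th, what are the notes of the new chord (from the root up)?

C-sharp E-sharp G-sharp B

D-sharp up a minor 7th → C-sharp. New chord: C-sharp dominant seventh.
Root: C-sharp
Major 3rd (3rd): E-sharp
Perfect 5th (5th): G-sharp
Minor 7th (7th): B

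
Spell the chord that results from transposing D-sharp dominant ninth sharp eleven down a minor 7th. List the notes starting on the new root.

D-sharp down a minor 7th → E-sharp. New chord: E-sharp dominant ninth sharp eleven.
- root: E-sharp
- major 3rd: G-double-sharp
- perfect 5th: B-sharp
- minor 7th: D-sharp
- major 9th: F-double-sharp
- augmented 11th: A-double-sharp

E-sharp, G-double-sharp, B-sharp, D-sharp, F-double-sharp, A-double-sharp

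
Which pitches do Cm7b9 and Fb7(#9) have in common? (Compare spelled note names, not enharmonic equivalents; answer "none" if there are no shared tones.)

G

Cm7b9 = C, Eb, G, Bb, Db.
Fb7(#9) = Fb, Ab, Cb, Ebb, G.
Shared: G.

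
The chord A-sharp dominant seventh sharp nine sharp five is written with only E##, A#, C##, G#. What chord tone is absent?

B##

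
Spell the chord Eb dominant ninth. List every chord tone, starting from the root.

E♭ G B♭ D♭ F

Eb dominant ninth is a dominant ninth built on E♭.
Root: E♭
Major 3rd (3rd): G
Perfect 5th (5th): B♭
Minor 7th (7th): D♭
Major 9th (9th): F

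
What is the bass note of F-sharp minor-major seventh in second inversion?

F-sharp minor-major seventh in root position is F♯–A–C♯–E♯.
Second inversion places the fifth in the bass, which is C♯.

C♯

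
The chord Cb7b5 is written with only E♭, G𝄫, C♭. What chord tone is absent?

B𝄫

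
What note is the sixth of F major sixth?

F major sixth is built on F; its 6th is a major 6th above the root.
A sixth above F uses the letter D, and the major 6th above F is D.

D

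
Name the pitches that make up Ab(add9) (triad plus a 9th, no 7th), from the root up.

Ab C Eb Bb

Ab(add9): added-ninth on Ab.
root → Ab
3rd (major 3rd) → C
5th (perfect 5th) → Eb
9th (major 9th) → Bb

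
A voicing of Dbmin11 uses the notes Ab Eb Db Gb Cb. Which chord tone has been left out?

Dbmin11 = Db, Fb, Ab, Cb, Eb, Gb. The voicing lacks the 3rd (minor 3rd), Fb.

Fb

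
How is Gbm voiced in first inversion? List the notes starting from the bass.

B𝄫, D♭, G♭

In root position, Gbm is G♭–B𝄫–D♭.
First inversion puts the third (B𝄫) in the bass.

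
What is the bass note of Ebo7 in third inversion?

Dbb

Ebo7 in root position is Eb–Gb–Bbb–Dbb.
Third inversion places the seventh in the bass, which is Dbb.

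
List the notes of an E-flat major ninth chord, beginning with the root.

Root Eb, quality major ninth:
root → Eb
3rd (major 3rd) → G
5th (perfect 5th) → Bb
7th (major 7th) → D
9th (major 9th) → F

Eb  G  Bb  D  F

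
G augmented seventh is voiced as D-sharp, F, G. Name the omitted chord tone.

B

G augmented seventh = G, B, D-sharp, F. The voicing lacks the 3rd (major 3rd), B.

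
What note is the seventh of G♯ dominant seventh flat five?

F-sharp

Root of G♯ dominant seventh flat five = G-sharp. The 7th is a minor 7th: G-sharp up a minor 7th → F-sharp.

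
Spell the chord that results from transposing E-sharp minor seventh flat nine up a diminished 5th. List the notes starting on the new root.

B – D – F-sharp – A – C

Transposed root: E-sharp → B (diminished 5th up). So we spell B minor seventh flat nine:
root → B
3rd (minor 3rd) → D
5th (perfect 5th) → F-sharp
7th (minor 7th) → A
9th (minor 9th) → C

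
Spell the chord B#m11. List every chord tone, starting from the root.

B#m11 is a minor eleventh built on B#.
Root: B#
Minor 3rd (3rd): D#
Perfect 5th (5th): F##
Minor 7th (7th): A#
Major 9th (9th): C##
Perfect 11th (11th): E#

B# – D# – F## – A# – C## – E#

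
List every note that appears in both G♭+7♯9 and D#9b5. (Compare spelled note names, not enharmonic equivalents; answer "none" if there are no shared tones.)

G♭+7♯9: Gb Bb D Fb A
D#9b5: D# F## A C# E#
Common to both → A.

A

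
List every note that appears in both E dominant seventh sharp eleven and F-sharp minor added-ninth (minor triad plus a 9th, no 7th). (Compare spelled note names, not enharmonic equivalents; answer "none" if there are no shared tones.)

G-sharp

E dominant seventh sharp eleven: E G-sharp B D A-sharp
F-sharp minor added-ninth: F-sharp A C-sharp G-sharp
Common to both → G-sharp.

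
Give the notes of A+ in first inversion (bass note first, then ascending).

C# E# A

In root position, A+ is A–C#–E#.
First inversion puts the third (C#) in the bass.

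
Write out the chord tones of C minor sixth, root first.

Root C, quality minor sixth:
- root: C
- minor 3rd: E-flat
- perfect 5th: G
- major 6th: A

C, E-flat, G, A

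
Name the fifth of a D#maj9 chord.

Root of D#maj9 = D♯. The 5th is a perfect 5th: D♯ up a perfect 5th → A♯.

A♯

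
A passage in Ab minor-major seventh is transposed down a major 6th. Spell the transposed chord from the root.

C-flat – E-double-flat – G-flat – B-flat

A-flat down a major 6th → C-flat. New chord: C-flat minor-major seventh.
root → C-flat
3rd (minor 3rd) → E-double-flat
5th (perfect 5th) → G-flat
7th (major 7th) → B-flat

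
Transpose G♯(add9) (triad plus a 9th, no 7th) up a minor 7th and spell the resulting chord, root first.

F#  A#  C#  G#

A minor 7th up from G# is F#, so the new chord is F# added-ninth.
- root: F#
- major 3rd: A#
- perfect 5th: C#
- major 9th: G#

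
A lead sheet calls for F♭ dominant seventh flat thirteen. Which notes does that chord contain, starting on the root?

F-flat, A-flat, C-flat, E-double-flat, D-double-flat

Root F-flat, quality dominant seventh flat thirteen:
F-flat — root
A-flat — major 3rd
C-flat — perfect 5th
E-double-flat — minor 7th
D-double-flat — minor 13th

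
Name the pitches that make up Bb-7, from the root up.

Bb-7 is a minor seventh built on Bb.
root → Bb
3rd (minor 3rd) → Db
5th (perfect 5th) → F
7th (minor 7th) → Ab

Bb Db F Ab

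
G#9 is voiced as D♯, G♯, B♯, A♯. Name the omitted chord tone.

G#9 = G♯, B♯, D♯, F♯, A♯. The voicing lacks the 7th (minor 7th), F♯.

F♯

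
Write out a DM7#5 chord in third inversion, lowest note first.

In root position, DM7#5 is D–F♯–A♯–C♯.
Third inversion puts the seventh (C♯) in the bass.

C♯, D, F♯, A♯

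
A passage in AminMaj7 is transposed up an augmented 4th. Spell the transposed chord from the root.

D♯  F♯  A♯  C𝄪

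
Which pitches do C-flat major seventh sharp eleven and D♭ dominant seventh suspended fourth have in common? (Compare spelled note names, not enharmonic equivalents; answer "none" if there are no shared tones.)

C-flat, G-flat

C-flat major seventh sharp eleven = C-flat, E-flat, G-flat, B-flat, F.
D♭ dominant seventh suspended fourth = D-flat, G-flat, A-flat, C-flat.
Shared: C-flat, G-flat.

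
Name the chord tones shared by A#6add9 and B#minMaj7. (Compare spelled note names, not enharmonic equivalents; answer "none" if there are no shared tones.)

A#6add9 = A#, C##, E#, F##, B#.
B#minMaj7 = B#, D#, F##, A##.
Shared: F##, B#.

F##  B#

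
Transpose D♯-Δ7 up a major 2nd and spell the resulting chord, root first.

E♯, G♯, B♯, D𝄪

A major 2nd up from D♯ is E♯, so the new chord is E♯ minor-major seventh.
Root: E♯
Minor 3rd (3rd): G♯
Perfect 5th (5th): B♯
Major 7th (7th): D𝄪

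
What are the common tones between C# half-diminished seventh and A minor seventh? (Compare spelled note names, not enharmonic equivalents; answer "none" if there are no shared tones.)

C# half-diminished seventh = C#, E, G, B.
A minor seventh = A, C, E, G.
Shared: E, G.

E – G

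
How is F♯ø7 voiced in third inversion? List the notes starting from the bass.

F♯ø7 = F♯–A–C–E; third inversion → seventh (E) lowest.

E  F♯  A  C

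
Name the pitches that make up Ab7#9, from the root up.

Ab  C  Eb  Gb  B

Root Ab, quality dominant seventh sharp nine:
Ab — root
C — major 3rd
Eb — perfect 5th
Gb — minor 7th
B — augmented 9th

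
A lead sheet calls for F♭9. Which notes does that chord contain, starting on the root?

F♭ A♭ C♭ E𝄫 G♭

F♭9 is a dominant ninth built on F♭.
root → F♭
3rd (major 3rd) → A♭
5th (perfect 5th) → C♭
7th (minor 7th) → E𝄫
9th (major 9th) → G♭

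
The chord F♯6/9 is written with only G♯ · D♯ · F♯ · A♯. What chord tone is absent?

The full F♯6/9 chord is F♯, A♯, C♯, D♯, G♯.
Comparing with the voicing, the perfect 5th (5th) — C♯ — is absent.

C♯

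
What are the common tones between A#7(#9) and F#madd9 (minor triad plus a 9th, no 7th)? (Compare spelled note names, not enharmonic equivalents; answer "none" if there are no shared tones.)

G♯

A#7(#9): A♯ C𝄪 E♯ G♯ B𝄪
F#madd9: F♯ A C♯ G♯
Common to both → G♯.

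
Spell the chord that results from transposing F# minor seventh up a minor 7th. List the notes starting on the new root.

E G B D

A minor 7th up from F♯ is E, so the new chord is E minor seventh.
Root: E
Minor 3rd (3rd): G
Perfect 5th (5th): B
Minor 7th (7th): D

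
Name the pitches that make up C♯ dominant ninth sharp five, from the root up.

C-sharp  E-sharp  G-double-sharp  B  D-sharp

C♯ dominant ninth sharp five: dominant ninth sharp five on C-sharp.
Root: C-sharp
Major 3rd (3rd): E-sharp
Augmented 5th (5th): G-double-sharp
Minor 7th (7th): B
Major 9th (9th): D-sharp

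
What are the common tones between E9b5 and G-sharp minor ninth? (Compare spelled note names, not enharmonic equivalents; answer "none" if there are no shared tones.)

G#  F#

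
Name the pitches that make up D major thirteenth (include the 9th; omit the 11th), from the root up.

D – F-sharp – A – C-sharp – E – B

Root D, quality major thirteenth:
D — root
F-sharp — major 3rd
A — perfect 5th
C-sharp — major 7th
E — major 9th
B — major 13th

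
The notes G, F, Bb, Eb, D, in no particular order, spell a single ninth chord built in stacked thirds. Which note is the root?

Eb

Stacking in thirds gives Eb – G – Bb – D – F, so Eb is the root — Eb major ninth.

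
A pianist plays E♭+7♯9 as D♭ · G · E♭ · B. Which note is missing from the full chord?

E♭+7♯9 = E♭, G, B, D♭, F♯. The voicing lacks the 9th (augmented 9th), F♯.

F♯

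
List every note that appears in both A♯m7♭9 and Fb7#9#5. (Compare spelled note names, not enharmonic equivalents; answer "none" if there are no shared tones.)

none

A♯m7♭9: A♯ C♯ E♯ G♯ B
Fb7#9#5: F♭ A♭ C E𝄫 G
Common to both → none.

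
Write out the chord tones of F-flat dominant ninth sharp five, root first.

Root Fb, quality dominant ninth sharp five:
root → Fb
3rd (major 3rd) → Ab
5th (augmented 5th) → C
7th (minor 7th) → Ebb
9th (major 9th) → Gb

Fb – Ab – C – Ebb – Gb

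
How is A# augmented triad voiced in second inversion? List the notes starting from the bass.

E## A# C##

A# augmented triad = A#–C##–E##; second inversion → fifth (E##) lowest.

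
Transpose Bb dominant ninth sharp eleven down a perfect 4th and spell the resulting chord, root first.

F, A, C, Eb, G, B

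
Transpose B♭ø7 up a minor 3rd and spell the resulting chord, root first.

D♭, F♭, A𝄫, C♭

A minor 3rd up from B♭ is D♭, so the new chord is D♭ half-diminished seventh.
Root: D♭
Minor 3rd (3rd): F♭
Diminished 5th (5th): A𝄫
Minor 7th (7th): C♭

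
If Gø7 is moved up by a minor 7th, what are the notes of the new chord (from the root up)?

F, A♭, C♭, E♭

A minor 7th up from G is F, so the new chord is F half-diminished seventh.
- root: F
- minor 3rd: A♭
- diminished 5th: C♭
- minor 7th: E♭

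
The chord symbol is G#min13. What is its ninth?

A♯

G#min13 is built on G♯; its 9th is a major 9th above the root.
A second above G uses the letter A, and the major 9th above G♯ is A♯.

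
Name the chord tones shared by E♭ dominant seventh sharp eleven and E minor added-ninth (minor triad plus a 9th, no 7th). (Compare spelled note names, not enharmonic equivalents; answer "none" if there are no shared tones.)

E♭ dominant seventh sharp eleven = E-flat, G, B-flat, D-flat, A.
E minor added-ninth = E, G, B, F-sharp.
Shared: G.

G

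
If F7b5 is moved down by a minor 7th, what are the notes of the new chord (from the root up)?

A minor 7th down from F is G, so the new chord is G dominant seventh flat five.
- root: G
- major 3rd: B
- diminished 5th: Db
- minor 7th: F

G, B, Db, F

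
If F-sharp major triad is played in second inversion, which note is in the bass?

C#

F-sharp major triad in root position is F#–A#–C#.
Second inversion places the fifth in the bass, which is C#.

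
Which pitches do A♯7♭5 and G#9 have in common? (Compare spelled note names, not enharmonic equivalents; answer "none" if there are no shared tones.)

A♯7♭5: A# C## E G#
G#9: G# B# D# F# A#
Common to both → A#, G#.

A#  G#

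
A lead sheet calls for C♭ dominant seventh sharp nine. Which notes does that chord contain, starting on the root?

C♭ dominant seventh sharp nine is a dominant seventh sharp nine built on C♭.
Root: C♭
Major 3rd (3rd): E♭
Perfect 5th (5th): G♭
Minor 7th (7th): B𝄫
Augmented 9th (9th): D

C♭ – E♭ – G♭ – B𝄫 – D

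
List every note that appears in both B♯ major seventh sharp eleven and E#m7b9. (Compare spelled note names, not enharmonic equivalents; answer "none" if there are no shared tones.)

B#

B♯ major seventh sharp eleven = B#, D##, F##, A##, E##.
E#m7b9 = E#, G#, B#, D#, F#.
Shared: B#.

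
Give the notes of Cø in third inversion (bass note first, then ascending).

Bb, C, Eb, Gb

In root position, Cø is C–Eb–Gb–Bb.
Third inversion puts the seventh (Bb) in the bass.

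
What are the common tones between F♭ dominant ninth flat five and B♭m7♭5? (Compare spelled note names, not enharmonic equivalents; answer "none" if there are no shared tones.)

F♭  A♭

F♭ dominant ninth flat five = F♭, A♭, C𝄫, E𝄫, G♭.
B♭m7♭5 = B♭, D♭, F♭, A♭.
Shared: F♭, A♭.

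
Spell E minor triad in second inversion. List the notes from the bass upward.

B, E, G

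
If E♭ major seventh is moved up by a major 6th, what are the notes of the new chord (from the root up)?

C, E, G, B

E♭ up a major 6th → C. New chord: C major seventh.
root → C
3rd (major 3rd) → E
5th (perfect 5th) → G
7th (major 7th) → B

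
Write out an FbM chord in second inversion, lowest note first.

C♭  F♭  A♭

In root position, FbM is F♭–A♭–C♭.
Second inversion puts the fifth (C♭) in the bass.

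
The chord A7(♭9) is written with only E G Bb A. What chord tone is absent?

C#

The full A7(♭9) chord is A, C#, E, G, Bb.
Comparing with the voicing, the major 3rd (3rd) — C# — is absent.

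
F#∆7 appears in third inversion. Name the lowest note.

F#∆7 = F#–A#–C#–E#. Third inversion → seventh in the bass = E#.

E#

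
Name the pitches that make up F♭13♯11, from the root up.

Fb – Ab – Cb – Ebb – Gb – Bb – Db

F♭13♯11: dominant thirteenth sharp eleven on Fb.
Fb — root
Ab — major 3rd
Cb — perfect 5th
Ebb — minor 7th
Gb — major 9th
Bb — augmented 11th
Db — major 13th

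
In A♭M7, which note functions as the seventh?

Root of A♭M7 = Ab. The 7th is a major 7th: Ab up a major 7th → G.

G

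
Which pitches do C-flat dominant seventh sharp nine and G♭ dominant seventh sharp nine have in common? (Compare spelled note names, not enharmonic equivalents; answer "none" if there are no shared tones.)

C-flat dominant seventh sharp nine = C♭, E♭, G♭, B𝄫, D.
G♭ dominant seventh sharp nine = G♭, B♭, D♭, F♭, A.
Shared: G♭.

G♭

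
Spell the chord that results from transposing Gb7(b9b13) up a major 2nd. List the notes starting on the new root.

G♭ up a major 2nd → A♭. New chord: A♭ dominant seventh flat nine flat thirteen.
Root: A♭
Major 3rd (3rd): C
Perfect 5th (5th): E♭
Minor 7th (7th): G♭
Minor 9th (9th): B𝄫
Minor 13th (13th): F♭

A♭  C  E♭  G♭  B𝄫  F♭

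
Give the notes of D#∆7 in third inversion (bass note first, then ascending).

C##, D#, F##, A#

D#∆7 = D#–F##–A#–C##; third inversion → seventh (C##) lowest.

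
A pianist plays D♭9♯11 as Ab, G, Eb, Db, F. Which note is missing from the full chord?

Cb

D♭9♯11 = Db, F, Ab, Cb, Eb, G. The voicing lacks the 7th (minor 7th), Cb.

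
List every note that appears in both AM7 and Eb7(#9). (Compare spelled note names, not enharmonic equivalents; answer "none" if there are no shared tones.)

none

AM7 = A, C#, E, G#.
Eb7(#9) = Eb, G, Bb, Db, F#.
Shared: none.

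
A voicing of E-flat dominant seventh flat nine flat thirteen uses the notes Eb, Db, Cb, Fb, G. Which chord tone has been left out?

E-flat dominant seventh flat nine flat thirteen = Eb, G, Bb, Db, Fb, Cb. The voicing lacks the 5th (perfect 5th), Bb.

Bb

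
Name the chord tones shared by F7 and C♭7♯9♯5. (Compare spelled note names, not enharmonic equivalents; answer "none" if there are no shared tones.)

Eb

F7 = F, A, C, Eb.
C♭7♯9♯5 = Cb, Eb, G, Bbb, D.
Shared: Eb.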